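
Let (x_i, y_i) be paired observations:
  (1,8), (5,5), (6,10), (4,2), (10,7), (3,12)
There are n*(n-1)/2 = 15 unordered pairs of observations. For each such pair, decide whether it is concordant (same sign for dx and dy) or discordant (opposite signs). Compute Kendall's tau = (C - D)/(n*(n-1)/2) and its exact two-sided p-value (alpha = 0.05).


Step 1: Enumerate the 15 unordered pairs (i,j) with i<j and classify each by sign(x_j-x_i) * sign(y_j-y_i).
  (1,2):dx=+4,dy=-3->D; (1,3):dx=+5,dy=+2->C; (1,4):dx=+3,dy=-6->D; (1,5):dx=+9,dy=-1->D
  (1,6):dx=+2,dy=+4->C; (2,3):dx=+1,dy=+5->C; (2,4):dx=-1,dy=-3->C; (2,5):dx=+5,dy=+2->C
  (2,6):dx=-2,dy=+7->D; (3,4):dx=-2,dy=-8->C; (3,5):dx=+4,dy=-3->D; (3,6):dx=-3,dy=+2->D
  (4,5):dx=+6,dy=+5->C; (4,6):dx=-1,dy=+10->D; (5,6):dx=-7,dy=+5->D
Step 2: C = 7, D = 8, total pairs = 15.
Step 3: tau = (C - D)/(n(n-1)/2) = (7 - 8)/15 = -0.066667.
Step 4: Exact two-sided p-value (enumerate n! = 720 permutations of y under H0): p = 1.000000.
Step 5: alpha = 0.05. fail to reject H0.

tau_b = -0.0667 (C=7, D=8), p = 1.000000, fail to reject H0.


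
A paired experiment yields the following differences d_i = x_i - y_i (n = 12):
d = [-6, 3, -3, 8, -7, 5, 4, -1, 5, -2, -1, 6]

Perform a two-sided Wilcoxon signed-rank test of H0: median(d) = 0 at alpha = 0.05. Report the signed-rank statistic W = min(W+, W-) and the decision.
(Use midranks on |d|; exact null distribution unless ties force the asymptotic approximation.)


Step 1: Drop any zero differences (none here) and take |d_i|.
|d| = [6, 3, 3, 8, 7, 5, 4, 1, 5, 2, 1, 6]
Step 2: Midrank |d_i| (ties get averaged ranks).
ranks: |6|->9.5, |3|->4.5, |3|->4.5, |8|->12, |7|->11, |5|->7.5, |4|->6, |1|->1.5, |5|->7.5, |2|->3, |1|->1.5, |6|->9.5
Step 3: Attach original signs; sum ranks with positive sign and with negative sign.
W+ = 4.5 + 12 + 7.5 + 6 + 7.5 + 9.5 = 47
W- = 9.5 + 4.5 + 11 + 1.5 + 3 + 1.5 = 31
(Check: W+ + W- = 78 should equal n(n+1)/2 = 78.)
Step 4: Test statistic W = min(W+, W-) = 31.
Step 5: Ties in |d|, so use the tie-corrected normal approximation.
        E[W] = n(n+1)/4 = 12*13/4 = 39.
        Tie groups: |d|=1 (t=2), |d|=3 (t=2), |d|=5 (t=2), |d|=6 (t=2); sum(t^3 - t) = 24.
        Var[W] = n(n+1)(2n+1)/24 - sum(t^3-t)/48 = 3900/24 - 24/48 = 162.
        z = (W - E[W]) / sqrt(Var[W]) = (31 - 39) / 12.7279 = -0.6285.
        Two-sided p = 2*Phi(z) = 0.529651.
Step 6: alpha = 0.05. fail to reject H0.

W+ = 47, W- = 31, W = min = 31, p = 0.529651, fail to reject H0.


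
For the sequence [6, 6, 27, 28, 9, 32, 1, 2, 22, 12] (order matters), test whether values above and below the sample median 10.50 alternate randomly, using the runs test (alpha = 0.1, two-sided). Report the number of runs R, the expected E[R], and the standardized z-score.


Step 1: Compute median = 10.50; label A = above, B = below.
Labels in order: BBAABABBAA  (n_A = 5, n_B = 5)
Step 2: Count runs R = 6.
Step 3: Under H0 (random ordering), E[R] = 2*n_A*n_B/(n_A+n_B) + 1 = 2*5*5/10 + 1 = 6.0000.
        Var[R] = 2*n_A*n_B*(2*n_A*n_B - n_A - n_B) / ((n_A+n_B)^2 * (n_A+n_B-1)) = 2000/900 = 2.2222.
        SD[R] = 1.4907.
Step 4: R = E[R], so z = 0 with no continuity correction.
Step 5: Two-sided p-value via normal approximation = 2*(1 - Phi(|z|)) = 1.000000.
Step 6: alpha = 0.1. fail to reject H0.

R = 6, z = 0.0000, p = 1.000000, fail to reject H0.


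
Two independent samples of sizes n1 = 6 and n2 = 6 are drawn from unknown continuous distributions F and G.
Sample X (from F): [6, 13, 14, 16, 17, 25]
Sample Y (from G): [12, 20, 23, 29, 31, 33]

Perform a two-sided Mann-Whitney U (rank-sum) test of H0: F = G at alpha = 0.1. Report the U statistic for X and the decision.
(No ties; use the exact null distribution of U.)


Step 1: Combine and sort all 12 observations; assign midranks.
sorted (value, group): (6,X), (12,Y), (13,X), (14,X), (16,X), (17,X), (20,Y), (23,Y), (25,X), (29,Y), (31,Y), (33,Y)
ranks: 6->1, 12->2, 13->3, 14->4, 16->5, 17->6, 20->7, 23->8, 25->9, 29->10, 31->11, 33->12
Step 2: Rank sum for X: R1 = 1 + 3 + 4 + 5 + 6 + 9 = 28.
Step 3: U_X = R1 - n1(n1+1)/2 = 28 - 6*7/2 = 28 - 21 = 7.
       U_Y = n1*n2 - U_X = 36 - 7 = 29.
Step 4: No ties, so the exact null distribution of U (based on enumerating the C(12,6) = 924 equally likely rank assignments) gives the two-sided p-value.
Step 5: p-value = 0.093074; compare to alpha = 0.1. reject H0.

U_X = 7, p = 0.093074, reject H0 at alpha = 0.1.


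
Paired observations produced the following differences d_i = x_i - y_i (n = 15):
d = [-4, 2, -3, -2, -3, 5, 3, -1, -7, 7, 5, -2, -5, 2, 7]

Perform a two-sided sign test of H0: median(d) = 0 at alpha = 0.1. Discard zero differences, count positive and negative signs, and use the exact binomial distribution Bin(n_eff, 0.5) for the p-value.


Step 1: Discard zero differences. Original n = 15; n_eff = number of nonzero differences = 15.
Nonzero differences (with sign): -4, +2, -3, -2, -3, +5, +3, -1, -7, +7, +5, -2, -5, +2, +7
Step 2: Count signs: positive = 7, negative = 8.
Step 3: Under H0: P(positive) = 0.5, so the number of positives S ~ Bin(15, 0.5).
Step 4: Two-sided exact p-value = sum of Bin(15,0.5) probabilities at or below the observed probability = 1.000000.
Step 5: alpha = 0.1. fail to reject H0.

n_eff = 15, pos = 7, neg = 8, p = 1.000000, fail to reject H0.


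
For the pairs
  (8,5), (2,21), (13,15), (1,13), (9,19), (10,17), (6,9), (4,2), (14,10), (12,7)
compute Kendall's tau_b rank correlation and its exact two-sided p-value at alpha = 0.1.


Step 1: Enumerate the 45 unordered pairs (i,j) with i<j and classify each by sign(x_j-x_i) * sign(y_j-y_i).
  (1,2):dx=-6,dy=+16->D; (1,3):dx=+5,dy=+10->C; (1,4):dx=-7,dy=+8->D; (1,5):dx=+1,dy=+14->C
  (1,6):dx=+2,dy=+12->C; (1,7):dx=-2,dy=+4->D; (1,8):dx=-4,dy=-3->C; (1,9):dx=+6,dy=+5->C
  (1,10):dx=+4,dy=+2->C; (2,3):dx=+11,dy=-6->D; (2,4):dx=-1,dy=-8->C; (2,5):dx=+7,dy=-2->D
  (2,6):dx=+8,dy=-4->D; (2,7):dx=+4,dy=-12->D; (2,8):dx=+2,dy=-19->D; (2,9):dx=+12,dy=-11->D
  (2,10):dx=+10,dy=-14->D; (3,4):dx=-12,dy=-2->C; (3,5):dx=-4,dy=+4->D; (3,6):dx=-3,dy=+2->D
  (3,7):dx=-7,dy=-6->C; (3,8):dx=-9,dy=-13->C; (3,9):dx=+1,dy=-5->D; (3,10):dx=-1,dy=-8->C
  (4,5):dx=+8,dy=+6->C; (4,6):dx=+9,dy=+4->C; (4,7):dx=+5,dy=-4->D; (4,8):dx=+3,dy=-11->D
  (4,9):dx=+13,dy=-3->D; (4,10):dx=+11,dy=-6->D; (5,6):dx=+1,dy=-2->D; (5,7):dx=-3,dy=-10->C
  (5,8):dx=-5,dy=-17->C; (5,9):dx=+5,dy=-9->D; (5,10):dx=+3,dy=-12->D; (6,7):dx=-4,dy=-8->C
  (6,8):dx=-6,dy=-15->C; (6,9):dx=+4,dy=-7->D; (6,10):dx=+2,dy=-10->D; (7,8):dx=-2,dy=-7->C
  (7,9):dx=+8,dy=+1->C; (7,10):dx=+6,dy=-2->D; (8,9):dx=+10,dy=+8->C; (8,10):dx=+8,dy=+5->C
  (9,10):dx=-2,dy=-3->C
Step 2: C = 22, D = 23, total pairs = 45.
Step 3: tau = (C - D)/(n(n-1)/2) = (22 - 23)/45 = -0.022222.
Step 4: Exact two-sided p-value (enumerate n! = 3628800 permutations of y under H0): p = 1.000000.
Step 5: alpha = 0.1. fail to reject H0.

tau_b = -0.0222 (C=22, D=23), p = 1.000000, fail to reject H0.


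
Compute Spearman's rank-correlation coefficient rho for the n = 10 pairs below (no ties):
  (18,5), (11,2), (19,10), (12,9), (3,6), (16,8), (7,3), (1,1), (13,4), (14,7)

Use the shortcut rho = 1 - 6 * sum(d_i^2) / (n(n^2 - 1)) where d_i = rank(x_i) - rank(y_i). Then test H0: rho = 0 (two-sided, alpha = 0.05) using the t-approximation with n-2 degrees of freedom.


Step 1: Rank x and y separately (midranks; no ties here).
rank(x): 18->9, 11->4, 19->10, 12->5, 3->2, 16->8, 7->3, 1->1, 13->6, 14->7
rank(y): 5->5, 2->2, 10->10, 9->9, 6->6, 8->8, 3->3, 1->1, 4->4, 7->7
Step 2: d_i = R_x(i) - R_y(i); compute d_i^2.
  (9-5)^2=16, (4-2)^2=4, (10-10)^2=0, (5-9)^2=16, (2-6)^2=16, (8-8)^2=0, (3-3)^2=0, (1-1)^2=0, (6-4)^2=4, (7-7)^2=0
sum(d^2) = 56.
Step 3: rho = 1 - 6*56 / (10*(10^2 - 1)) = 1 - 336/990 = 0.660606.
Step 4: Under H0, t = rho * sqrt((n-2)/(1-rho^2)) = 2.4889 ~ t(8).
Step 5: Two-sided p-value from the t-distribution with 8 df = 0.037588.
Step 6: alpha = 0.05. reject H0.

rho = 0.6606, p = 0.037588, reject H0 at alpha = 0.05.


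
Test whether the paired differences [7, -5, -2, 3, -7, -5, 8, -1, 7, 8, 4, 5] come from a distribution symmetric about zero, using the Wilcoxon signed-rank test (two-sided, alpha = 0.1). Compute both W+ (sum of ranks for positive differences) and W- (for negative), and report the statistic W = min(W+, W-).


Step 1: Drop any zero differences (none here) and take |d_i|.
|d| = [7, 5, 2, 3, 7, 5, 8, 1, 7, 8, 4, 5]
Step 2: Midrank |d_i| (ties get averaged ranks).
ranks: |7|->9, |5|->6, |2|->2, |3|->3, |7|->9, |5|->6, |8|->11.5, |1|->1, |7|->9, |8|->11.5, |4|->4, |5|->6
Step 3: Attach original signs; sum ranks with positive sign and with negative sign.
W+ = 9 + 3 + 11.5 + 9 + 11.5 + 4 + 6 = 54
W- = 6 + 2 + 9 + 6 + 1 = 24
(Check: W+ + W- = 78 should equal n(n+1)/2 = 78.)
Step 4: Test statistic W = min(W+, W-) = 24.
Step 5: Ties in |d|, so use the tie-corrected normal approximation.
        E[W] = n(n+1)/4 = 12*13/4 = 39.
        Tie groups: |d|=5 (t=3), |d|=7 (t=3), |d|=8 (t=2); sum(t^3 - t) = 54.
        Var[W] = n(n+1)(2n+1)/24 - sum(t^3-t)/48 = 3900/24 - 54/48 = 161.375.
        z = (W - E[W]) / sqrt(Var[W]) = (24 - 39) / 12.7033 = -1.1808.
        Two-sided p = 2*Phi(z) = 0.237686.
Step 6: alpha = 0.1. fail to reject H0.

W+ = 54, W- = 24, W = min = 24, p = 0.237686, fail to reject H0.


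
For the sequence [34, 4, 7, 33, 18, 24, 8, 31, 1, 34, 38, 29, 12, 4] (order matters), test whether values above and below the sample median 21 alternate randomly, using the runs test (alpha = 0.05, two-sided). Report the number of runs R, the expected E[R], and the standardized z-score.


Step 1: Compute median = 21; label A = above, B = below.
Labels in order: ABBABABABAAABB  (n_A = 7, n_B = 7)
Step 2: Count runs R = 10.
Step 3: Under H0 (random ordering), E[R] = 2*n_A*n_B/(n_A+n_B) + 1 = 2*7*7/14 + 1 = 8.0000.
        Var[R] = 2*n_A*n_B*(2*n_A*n_B - n_A - n_B) / ((n_A+n_B)^2 * (n_A+n_B-1)) = 8232/2548 = 3.2308.
        SD[R] = 1.7974.
Step 4: Continuity-corrected z = (R - 0.5 - E[R]) / SD[R] = (10 - 0.5 - 8.0000) / 1.7974 = 0.8345.
Step 5: Two-sided p-value via normal approximation = 2*(1 - Phi(|z|)) = 0.403986.
Step 6: alpha = 0.05. fail to reject H0.

R = 10, z = 0.8345, p = 0.403986, fail to reject H0.


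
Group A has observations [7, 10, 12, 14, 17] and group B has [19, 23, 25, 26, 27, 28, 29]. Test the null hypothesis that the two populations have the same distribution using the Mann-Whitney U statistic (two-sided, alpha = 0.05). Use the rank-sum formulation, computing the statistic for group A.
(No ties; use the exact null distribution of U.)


Step 1: Combine and sort all 12 observations; assign midranks.
sorted (value, group): (7,X), (10,X), (12,X), (14,X), (17,X), (19,Y), (23,Y), (25,Y), (26,Y), (27,Y), (28,Y), (29,Y)
ranks: 7->1, 10->2, 12->3, 14->4, 17->5, 19->6, 23->7, 25->8, 26->9, 27->10, 28->11, 29->12
Step 2: Rank sum for X: R1 = 1 + 2 + 3 + 4 + 5 = 15.
Step 3: U_X = R1 - n1(n1+1)/2 = 15 - 5*6/2 = 15 - 15 = 0.
       U_Y = n1*n2 - U_X = 35 - 0 = 35.
Step 4: No ties, so the exact null distribution of U (based on enumerating the C(12,5) = 792 equally likely rank assignments) gives the two-sided p-value.
Step 5: p-value = 0.002525; compare to alpha = 0.05. reject H0.

U_X = 0, p = 0.002525, reject H0 at alpha = 0.05.


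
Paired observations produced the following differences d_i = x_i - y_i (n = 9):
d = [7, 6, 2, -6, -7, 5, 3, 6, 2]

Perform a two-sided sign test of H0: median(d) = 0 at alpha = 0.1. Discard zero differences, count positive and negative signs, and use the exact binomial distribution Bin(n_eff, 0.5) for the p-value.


Step 1: Discard zero differences. Original n = 9; n_eff = number of nonzero differences = 9.
Nonzero differences (with sign): +7, +6, +2, -6, -7, +5, +3, +6, +2
Step 2: Count signs: positive = 7, negative = 2.
Step 3: Under H0: P(positive) = 0.5, so the number of positives S ~ Bin(9, 0.5).
Step 4: Two-sided exact p-value = sum of Bin(9,0.5) probabilities at or below the observed probability = 0.179688.
Step 5: alpha = 0.1. fail to reject H0.

n_eff = 9, pos = 7, neg = 2, p = 0.179688, fail to reject H0.


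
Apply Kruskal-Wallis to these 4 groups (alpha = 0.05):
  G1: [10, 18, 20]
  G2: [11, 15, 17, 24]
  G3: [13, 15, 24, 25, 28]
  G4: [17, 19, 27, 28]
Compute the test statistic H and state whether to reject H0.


Step 1: Combine all N = 16 observations and assign midranks.
sorted (value, group, rank): (10,G1,1), (11,G2,2), (13,G3,3), (15,G2,4.5), (15,G3,4.5), (17,G2,6.5), (17,G4,6.5), (18,G1,8), (19,G4,9), (20,G1,10), (24,G2,11.5), (24,G3,11.5), (25,G3,13), (27,G4,14), (28,G3,15.5), (28,G4,15.5)
Step 2: Sum ranks within each group.
R_1 = 19 (n_1 = 3)
R_2 = 24.5 (n_2 = 4)
R_3 = 47.5 (n_3 = 5)
R_4 = 45 (n_4 = 4)
Step 3: H = 12/(N(N+1)) * sum(R_i^2/n_i) - 3(N+1)
     = 12/(16*17) * (19^2/3 + 24.5^2/4 + 47.5^2/5 + 45^2/4) - 3*17
     = 0.044118 * 1227.9 - 51
     = 3.171875.
Step 4: Ties present; correction factor C = 1 - 24/(16^3 - 16) = 0.994118. Corrected H = 3.171875 / 0.994118 = 3.190643.
Step 5: Under H0, H ~ chi^2(3); p-value = 0.363155.
Step 6: alpha = 0.05. fail to reject H0.

H = 3.1906, df = 3, p = 0.363155, fail to reject H0.


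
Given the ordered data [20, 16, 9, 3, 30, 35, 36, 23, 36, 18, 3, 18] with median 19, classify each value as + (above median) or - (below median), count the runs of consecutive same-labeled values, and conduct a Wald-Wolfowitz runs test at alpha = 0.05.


Step 1: Compute median = 19; label A = above, B = below.
Labels in order: ABBBAAAAABBB  (n_A = 6, n_B = 6)
Step 2: Count runs R = 4.
Step 3: Under H0 (random ordering), E[R] = 2*n_A*n_B/(n_A+n_B) + 1 = 2*6*6/12 + 1 = 7.0000.
        Var[R] = 2*n_A*n_B*(2*n_A*n_B - n_A - n_B) / ((n_A+n_B)^2 * (n_A+n_B-1)) = 4320/1584 = 2.7273.
        SD[R] = 1.6514.
Step 4: Continuity-corrected z = (R + 0.5 - E[R]) / SD[R] = (4 + 0.5 - 7.0000) / 1.6514 = -1.5138.
Step 5: Two-sided p-value via normal approximation = 2*(1 - Phi(|z|)) = 0.130070.
Step 6: alpha = 0.05. fail to reject H0.

R = 4, z = -1.5138, p = 0.130070, fail to reject H0.


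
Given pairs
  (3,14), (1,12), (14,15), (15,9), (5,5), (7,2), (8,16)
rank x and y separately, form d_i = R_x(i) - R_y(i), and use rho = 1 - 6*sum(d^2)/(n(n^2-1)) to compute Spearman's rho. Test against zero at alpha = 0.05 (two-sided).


Step 1: Rank x and y separately (midranks; no ties here).
rank(x): 3->2, 1->1, 14->6, 15->7, 5->3, 7->4, 8->5
rank(y): 14->5, 12->4, 15->6, 9->3, 5->2, 2->1, 16->7
Step 2: d_i = R_x(i) - R_y(i); compute d_i^2.
  (2-5)^2=9, (1-4)^2=9, (6-6)^2=0, (7-3)^2=16, (3-2)^2=1, (4-1)^2=9, (5-7)^2=4
sum(d^2) = 48.
Step 3: rho = 1 - 6*48 / (7*(7^2 - 1)) = 1 - 288/336 = 0.142857.
Step 4: Under H0, t = rho * sqrt((n-2)/(1-rho^2)) = 0.3227 ~ t(5).
Step 5: Two-sided p-value from the t-distribution with 5 df = 0.759945.
Step 6: alpha = 0.05. fail to reject H0.

rho = 0.1429, p = 0.759945, fail to reject H0 at alpha = 0.05.


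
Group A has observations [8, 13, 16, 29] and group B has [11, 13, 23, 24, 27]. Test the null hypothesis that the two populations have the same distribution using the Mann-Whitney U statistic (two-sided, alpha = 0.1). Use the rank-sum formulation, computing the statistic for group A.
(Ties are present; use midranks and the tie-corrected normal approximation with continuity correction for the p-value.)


Step 1: Combine and sort all 9 observations; assign midranks.
sorted (value, group): (8,X), (11,Y), (13,X), (13,Y), (16,X), (23,Y), (24,Y), (27,Y), (29,X)
ranks: 8->1, 11->2, 13->3.5, 13->3.5, 16->5, 23->6, 24->7, 27->8, 29->9
Step 2: Rank sum for X: R1 = 1 + 3.5 + 5 + 9 = 18.5.
Step 3: U_X = R1 - n1(n1+1)/2 = 18.5 - 4*5/2 = 18.5 - 10 = 8.5.
       U_Y = n1*n2 - U_X = 20 - 8.5 = 11.5.
Step 4: Ties are present, so use the tie-corrected normal approximation (with continuity correction) for the p-value.
Step 5: p-value = 0.805701; compare to alpha = 0.1. fail to reject H0.

U_X = 8.5, p = 0.805701, fail to reject H0 at alpha = 0.1.


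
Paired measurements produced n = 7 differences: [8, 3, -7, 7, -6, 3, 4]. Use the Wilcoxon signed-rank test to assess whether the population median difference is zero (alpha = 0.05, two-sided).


Step 1: Drop any zero differences (none here) and take |d_i|.
|d| = [8, 3, 7, 7, 6, 3, 4]
Step 2: Midrank |d_i| (ties get averaged ranks).
ranks: |8|->7, |3|->1.5, |7|->5.5, |7|->5.5, |6|->4, |3|->1.5, |4|->3
Step 3: Attach original signs; sum ranks with positive sign and with negative sign.
W+ = 7 + 1.5 + 5.5 + 1.5 + 3 = 18.5
W- = 5.5 + 4 = 9.5
(Check: W+ + W- = 28 should equal n(n+1)/2 = 28.)
Step 4: Test statistic W = min(W+, W-) = 9.5.
Step 5: Ties in |d|, so use the tie-corrected normal approximation.
        E[W] = n(n+1)/4 = 7*8/4 = 14.
        Tie groups: |d|=3 (t=2), |d|=7 (t=2); sum(t^3 - t) = 12.
        Var[W] = n(n+1)(2n+1)/24 - sum(t^3-t)/48 = 840/24 - 12/48 = 34.75.
        z = (W - E[W]) / sqrt(Var[W]) = (9.5 - 14) / 5.8949 = -0.7634.
        Two-sided p = 2*Phi(z) = 0.445243.
Step 6: alpha = 0.05. fail to reject H0.

W+ = 18.5, W- = 9.5, W = min = 9.5, p = 0.445243, fail to reject H0.


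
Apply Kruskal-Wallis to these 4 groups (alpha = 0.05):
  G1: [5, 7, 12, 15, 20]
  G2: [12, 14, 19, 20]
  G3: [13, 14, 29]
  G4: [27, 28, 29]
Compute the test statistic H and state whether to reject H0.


Step 1: Combine all N = 15 observations and assign midranks.
sorted (value, group, rank): (5,G1,1), (7,G1,2), (12,G1,3.5), (12,G2,3.5), (13,G3,5), (14,G2,6.5), (14,G3,6.5), (15,G1,8), (19,G2,9), (20,G1,10.5), (20,G2,10.5), (27,G4,12), (28,G4,13), (29,G3,14.5), (29,G4,14.5)
Step 2: Sum ranks within each group.
R_1 = 25 (n_1 = 5)
R_2 = 29.5 (n_2 = 4)
R_3 = 26 (n_3 = 3)
R_4 = 39.5 (n_4 = 3)
Step 3: H = 12/(N(N+1)) * sum(R_i^2/n_i) - 3(N+1)
     = 12/(15*16) * (25^2/5 + 29.5^2/4 + 26^2/3 + 39.5^2/3) - 3*16
     = 0.050000 * 1087.98 - 48
     = 6.398958.
Step 4: Ties present; correction factor C = 1 - 24/(15^3 - 15) = 0.992857. Corrected H = 6.398958 / 0.992857 = 6.444994.
Step 5: Under H0, H ~ chi^2(3); p-value = 0.091857.
Step 6: alpha = 0.05. fail to reject H0.

H = 6.4450, df = 3, p = 0.091857, fail to reject H0.


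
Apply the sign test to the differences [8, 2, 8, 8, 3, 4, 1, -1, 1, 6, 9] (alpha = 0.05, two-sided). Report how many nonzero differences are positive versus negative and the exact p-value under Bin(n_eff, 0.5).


Step 1: Discard zero differences. Original n = 11; n_eff = number of nonzero differences = 11.
Nonzero differences (with sign): +8, +2, +8, +8, +3, +4, +1, -1, +1, +6, +9
Step 2: Count signs: positive = 10, negative = 1.
Step 3: Under H0: P(positive) = 0.5, so the number of positives S ~ Bin(11, 0.5).
Step 4: Two-sided exact p-value = sum of Bin(11,0.5) probabilities at or below the observed probability = 0.011719.
Step 5: alpha = 0.05. reject H0.

n_eff = 11, pos = 10, neg = 1, p = 0.011719, reject H0.


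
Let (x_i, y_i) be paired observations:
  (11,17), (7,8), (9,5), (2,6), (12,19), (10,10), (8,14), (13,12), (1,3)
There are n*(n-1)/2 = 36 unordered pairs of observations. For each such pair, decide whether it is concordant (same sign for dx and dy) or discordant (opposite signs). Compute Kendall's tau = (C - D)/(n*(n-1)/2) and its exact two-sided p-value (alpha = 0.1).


Step 1: Enumerate the 36 unordered pairs (i,j) with i<j and classify each by sign(x_j-x_i) * sign(y_j-y_i).
  (1,2):dx=-4,dy=-9->C; (1,3):dx=-2,dy=-12->C; (1,4):dx=-9,dy=-11->C; (1,5):dx=+1,dy=+2->C
  (1,6):dx=-1,dy=-7->C; (1,7):dx=-3,dy=-3->C; (1,8):dx=+2,dy=-5->D; (1,9):dx=-10,dy=-14->C
  (2,3):dx=+2,dy=-3->D; (2,4):dx=-5,dy=-2->C; (2,5):dx=+5,dy=+11->C; (2,6):dx=+3,dy=+2->C
  (2,7):dx=+1,dy=+6->C; (2,8):dx=+6,dy=+4->C; (2,9):dx=-6,dy=-5->C; (3,4):dx=-7,dy=+1->D
  (3,5):dx=+3,dy=+14->C; (3,6):dx=+1,dy=+5->C; (3,7):dx=-1,dy=+9->D; (3,8):dx=+4,dy=+7->C
  (3,9):dx=-8,dy=-2->C; (4,5):dx=+10,dy=+13->C; (4,6):dx=+8,dy=+4->C; (4,7):dx=+6,dy=+8->C
  (4,8):dx=+11,dy=+6->C; (4,9):dx=-1,dy=-3->C; (5,6):dx=-2,dy=-9->C; (5,7):dx=-4,dy=-5->C
  (5,8):dx=+1,dy=-7->D; (5,9):dx=-11,dy=-16->C; (6,7):dx=-2,dy=+4->D; (6,8):dx=+3,dy=+2->C
  (6,9):dx=-9,dy=-7->C; (7,8):dx=+5,dy=-2->D; (7,9):dx=-7,dy=-11->C; (8,9):dx=-12,dy=-9->C
Step 2: C = 29, D = 7, total pairs = 36.
Step 3: tau = (C - D)/(n(n-1)/2) = (29 - 7)/36 = 0.611111.
Step 4: Exact two-sided p-value (enumerate n! = 362880 permutations of y under H0): p = 0.024741.
Step 5: alpha = 0.1. reject H0.

tau_b = 0.6111 (C=29, D=7), p = 0.024741, reject H0.


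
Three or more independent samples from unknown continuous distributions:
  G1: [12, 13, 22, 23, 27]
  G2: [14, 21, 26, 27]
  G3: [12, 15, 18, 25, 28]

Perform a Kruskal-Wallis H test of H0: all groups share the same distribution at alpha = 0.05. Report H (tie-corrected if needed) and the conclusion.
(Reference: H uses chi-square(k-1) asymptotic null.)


Step 1: Combine all N = 14 observations and assign midranks.
sorted (value, group, rank): (12,G1,1.5), (12,G3,1.5), (13,G1,3), (14,G2,4), (15,G3,5), (18,G3,6), (21,G2,7), (22,G1,8), (23,G1,9), (25,G3,10), (26,G2,11), (27,G1,12.5), (27,G2,12.5), (28,G3,14)
Step 2: Sum ranks within each group.
R_1 = 34 (n_1 = 5)
R_2 = 34.5 (n_2 = 4)
R_3 = 36.5 (n_3 = 5)
Step 3: H = 12/(N(N+1)) * sum(R_i^2/n_i) - 3(N+1)
     = 12/(14*15) * (34^2/5 + 34.5^2/4 + 36.5^2/5) - 3*15
     = 0.057143 * 795.212 - 45
     = 0.440714.
Step 4: Ties present; correction factor C = 1 - 12/(14^3 - 14) = 0.995604. Corrected H = 0.440714 / 0.995604 = 0.442660.
Step 5: Under H0, H ~ chi^2(2); p-value = 0.801452.
Step 6: alpha = 0.05. fail to reject H0.

H = 0.4427, df = 2, p = 0.801452, fail to reject H0.


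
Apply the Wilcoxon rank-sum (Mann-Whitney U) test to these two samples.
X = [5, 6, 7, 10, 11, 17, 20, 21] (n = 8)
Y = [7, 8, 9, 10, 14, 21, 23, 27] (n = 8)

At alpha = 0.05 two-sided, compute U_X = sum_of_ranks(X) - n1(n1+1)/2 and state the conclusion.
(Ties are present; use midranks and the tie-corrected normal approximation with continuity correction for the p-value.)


Step 1: Combine and sort all 16 observations; assign midranks.
sorted (value, group): (5,X), (6,X), (7,X), (7,Y), (8,Y), (9,Y), (10,X), (10,Y), (11,X), (14,Y), (17,X), (20,X), (21,X), (21,Y), (23,Y), (27,Y)
ranks: 5->1, 6->2, 7->3.5, 7->3.5, 8->5, 9->6, 10->7.5, 10->7.5, 11->9, 14->10, 17->11, 20->12, 21->13.5, 21->13.5, 23->15, 27->16
Step 2: Rank sum for X: R1 = 1 + 2 + 3.5 + 7.5 + 9 + 11 + 12 + 13.5 = 59.5.
Step 3: U_X = R1 - n1(n1+1)/2 = 59.5 - 8*9/2 = 59.5 - 36 = 23.5.
       U_Y = n1*n2 - U_X = 64 - 23.5 = 40.5.
Step 4: Ties are present, so use the tie-corrected normal approximation (with continuity correction) for the p-value.
Step 5: p-value = 0.399773; compare to alpha = 0.05. fail to reject H0.

U_X = 23.5, p = 0.399773, fail to reject H0 at alpha = 0.05.


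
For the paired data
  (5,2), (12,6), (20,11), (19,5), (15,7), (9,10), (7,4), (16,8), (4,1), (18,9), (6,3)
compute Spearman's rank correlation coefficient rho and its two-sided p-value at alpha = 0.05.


Step 1: Rank x and y separately (midranks; no ties here).
rank(x): 5->2, 12->6, 20->11, 19->10, 15->7, 9->5, 7->4, 16->8, 4->1, 18->9, 6->3
rank(y): 2->2, 6->6, 11->11, 5->5, 7->7, 10->10, 4->4, 8->8, 1->1, 9->9, 3->3
Step 2: d_i = R_x(i) - R_y(i); compute d_i^2.
  (2-2)^2=0, (6-6)^2=0, (11-11)^2=0, (10-5)^2=25, (7-7)^2=0, (5-10)^2=25, (4-4)^2=0, (8-8)^2=0, (1-1)^2=0, (9-9)^2=0, (3-3)^2=0
sum(d^2) = 50.
Step 3: rho = 1 - 6*50 / (11*(11^2 - 1)) = 1 - 300/1320 = 0.772727.
Step 4: Under H0, t = rho * sqrt((n-2)/(1-rho^2)) = 3.6522 ~ t(9).
Step 5: Two-sided p-value from the t-distribution with 9 df = 0.005299.
Step 6: alpha = 0.05. reject H0.

rho = 0.7727, p = 0.005299, reject H0 at alpha = 0.05.


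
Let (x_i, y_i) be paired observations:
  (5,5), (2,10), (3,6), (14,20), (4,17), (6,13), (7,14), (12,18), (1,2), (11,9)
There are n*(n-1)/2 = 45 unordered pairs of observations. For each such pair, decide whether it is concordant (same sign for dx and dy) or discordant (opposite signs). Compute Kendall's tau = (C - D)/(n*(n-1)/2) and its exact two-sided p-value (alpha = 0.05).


Step 1: Enumerate the 45 unordered pairs (i,j) with i<j and classify each by sign(x_j-x_i) * sign(y_j-y_i).
  (1,2):dx=-3,dy=+5->D; (1,3):dx=-2,dy=+1->D; (1,4):dx=+9,dy=+15->C; (1,5):dx=-1,dy=+12->D
  (1,6):dx=+1,dy=+8->C; (1,7):dx=+2,dy=+9->C; (1,8):dx=+7,dy=+13->C; (1,9):dx=-4,dy=-3->C
  (1,10):dx=+6,dy=+4->C; (2,3):dx=+1,dy=-4->D; (2,4):dx=+12,dy=+10->C; (2,5):dx=+2,dy=+7->C
  (2,6):dx=+4,dy=+3->C; (2,7):dx=+5,dy=+4->C; (2,8):dx=+10,dy=+8->C; (2,9):dx=-1,dy=-8->C
  (2,10):dx=+9,dy=-1->D; (3,4):dx=+11,dy=+14->C; (3,5):dx=+1,dy=+11->C; (3,6):dx=+3,dy=+7->C
  (3,7):dx=+4,dy=+8->C; (3,8):dx=+9,dy=+12->C; (3,9):dx=-2,dy=-4->C; (3,10):dx=+8,dy=+3->C
  (4,5):dx=-10,dy=-3->C; (4,6):dx=-8,dy=-7->C; (4,7):dx=-7,dy=-6->C; (4,8):dx=-2,dy=-2->C
  (4,9):dx=-13,dy=-18->C; (4,10):dx=-3,dy=-11->C; (5,6):dx=+2,dy=-4->D; (5,7):dx=+3,dy=-3->D
  (5,8):dx=+8,dy=+1->C; (5,9):dx=-3,dy=-15->C; (5,10):dx=+7,dy=-8->D; (6,7):dx=+1,dy=+1->C
  (6,8):dx=+6,dy=+5->C; (6,9):dx=-5,dy=-11->C; (6,10):dx=+5,dy=-4->D; (7,8):dx=+5,dy=+4->C
  (7,9):dx=-6,dy=-12->C; (7,10):dx=+4,dy=-5->D; (8,9):dx=-11,dy=-16->C; (8,10):dx=-1,dy=-9->C
  (9,10):dx=+10,dy=+7->C
Step 2: C = 35, D = 10, total pairs = 45.
Step 3: tau = (C - D)/(n(n-1)/2) = (35 - 10)/45 = 0.555556.
Step 4: Exact two-sided p-value (enumerate n! = 3628800 permutations of y under H0): p = 0.028609.
Step 5: alpha = 0.05. reject H0.

tau_b = 0.5556 (C=35, D=10), p = 0.028609, reject H0.


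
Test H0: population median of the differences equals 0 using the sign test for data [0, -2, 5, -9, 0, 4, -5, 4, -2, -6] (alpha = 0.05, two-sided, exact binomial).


Step 1: Discard zero differences. Original n = 10; n_eff = number of nonzero differences = 8.
Nonzero differences (with sign): -2, +5, -9, +4, -5, +4, -2, -6
Step 2: Count signs: positive = 3, negative = 5.
Step 3: Under H0: P(positive) = 0.5, so the number of positives S ~ Bin(8, 0.5).
Step 4: Two-sided exact p-value = sum of Bin(8,0.5) probabilities at or below the observed probability = 0.726562.
Step 5: alpha = 0.05. fail to reject H0.

n_eff = 8, pos = 3, neg = 5, p = 0.726562, fail to reject H0.


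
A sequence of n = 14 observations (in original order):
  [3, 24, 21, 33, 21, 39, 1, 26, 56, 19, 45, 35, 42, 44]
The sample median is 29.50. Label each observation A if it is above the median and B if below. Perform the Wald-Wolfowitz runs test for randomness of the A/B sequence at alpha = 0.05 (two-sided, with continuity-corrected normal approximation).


Step 1: Compute median = 29.50; label A = above, B = below.
Labels in order: BBBABABBABAAAA  (n_A = 7, n_B = 7)
Step 2: Count runs R = 8.
Step 3: Under H0 (random ordering), E[R] = 2*n_A*n_B/(n_A+n_B) + 1 = 2*7*7/14 + 1 = 8.0000.
        Var[R] = 2*n_A*n_B*(2*n_A*n_B - n_A - n_B) / ((n_A+n_B)^2 * (n_A+n_B-1)) = 8232/2548 = 3.2308.
        SD[R] = 1.7974.
Step 4: R = E[R], so z = 0 with no continuity correction.
Step 5: Two-sided p-value via normal approximation = 2*(1 - Phi(|z|)) = 1.000000.
Step 6: alpha = 0.05. fail to reject H0.

R = 8, z = 0.0000, p = 1.000000, fail to reject H0.


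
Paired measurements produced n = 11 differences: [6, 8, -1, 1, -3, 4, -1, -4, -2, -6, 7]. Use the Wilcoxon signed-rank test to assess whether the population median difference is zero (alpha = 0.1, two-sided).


Step 1: Drop any zero differences (none here) and take |d_i|.
|d| = [6, 8, 1, 1, 3, 4, 1, 4, 2, 6, 7]
Step 2: Midrank |d_i| (ties get averaged ranks).
ranks: |6|->8.5, |8|->11, |1|->2, |1|->2, |3|->5, |4|->6.5, |1|->2, |4|->6.5, |2|->4, |6|->8.5, |7|->10
Step 3: Attach original signs; sum ranks with positive sign and with negative sign.
W+ = 8.5 + 11 + 2 + 6.5 + 10 = 38
W- = 2 + 5 + 2 + 6.5 + 4 + 8.5 = 28
(Check: W+ + W- = 66 should equal n(n+1)/2 = 66.)
Step 4: Test statistic W = min(W+, W-) = 28.
Step 5: Ties in |d|, so use the tie-corrected normal approximation.
        E[W] = n(n+1)/4 = 11*12/4 = 33.
        Tie groups: |d|=1 (t=3), |d|=4 (t=2), |d|=6 (t=2); sum(t^3 - t) = 36.
        Var[W] = n(n+1)(2n+1)/24 - sum(t^3-t)/48 = 3036/24 - 36/48 = 125.75.
        z = (W - E[W]) / sqrt(Var[W]) = (28 - 33) / 11.2138 = -0.4459.
        Two-sided p = 2*Phi(z) = 0.655685.
Step 6: alpha = 0.1. fail to reject H0.

W+ = 38, W- = 28, W = min = 28, p = 0.655685, fail to reject H0.


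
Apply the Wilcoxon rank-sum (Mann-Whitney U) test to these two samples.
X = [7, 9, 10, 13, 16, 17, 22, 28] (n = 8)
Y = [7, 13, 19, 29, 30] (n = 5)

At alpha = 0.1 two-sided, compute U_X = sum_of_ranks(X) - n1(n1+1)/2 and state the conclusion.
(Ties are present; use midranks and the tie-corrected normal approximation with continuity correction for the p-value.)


Step 1: Combine and sort all 13 observations; assign midranks.
sorted (value, group): (7,X), (7,Y), (9,X), (10,X), (13,X), (13,Y), (16,X), (17,X), (19,Y), (22,X), (28,X), (29,Y), (30,Y)
ranks: 7->1.5, 7->1.5, 9->3, 10->4, 13->5.5, 13->5.5, 16->7, 17->8, 19->9, 22->10, 28->11, 29->12, 30->13
Step 2: Rank sum for X: R1 = 1.5 + 3 + 4 + 5.5 + 7 + 8 + 10 + 11 = 50.
Step 3: U_X = R1 - n1(n1+1)/2 = 50 - 8*9/2 = 50 - 36 = 14.
       U_Y = n1*n2 - U_X = 40 - 14 = 26.
Step 4: Ties are present, so use the tie-corrected normal approximation (with continuity correction) for the p-value.
Step 5: p-value = 0.419471; compare to alpha = 0.1. fail to reject H0.

U_X = 14, p = 0.419471, fail to reject H0 at alpha = 0.1.


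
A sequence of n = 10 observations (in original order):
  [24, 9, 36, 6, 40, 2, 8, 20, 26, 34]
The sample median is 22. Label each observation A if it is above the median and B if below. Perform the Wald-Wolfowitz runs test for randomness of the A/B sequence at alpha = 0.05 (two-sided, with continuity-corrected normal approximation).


Step 1: Compute median = 22; label A = above, B = below.
Labels in order: ABABABBBAA  (n_A = 5, n_B = 5)
Step 2: Count runs R = 7.
Step 3: Under H0 (random ordering), E[R] = 2*n_A*n_B/(n_A+n_B) + 1 = 2*5*5/10 + 1 = 6.0000.
        Var[R] = 2*n_A*n_B*(2*n_A*n_B - n_A - n_B) / ((n_A+n_B)^2 * (n_A+n_B-1)) = 2000/900 = 2.2222.
        SD[R] = 1.4907.
Step 4: Continuity-corrected z = (R - 0.5 - E[R]) / SD[R] = (7 - 0.5 - 6.0000) / 1.4907 = 0.3354.
Step 5: Two-sided p-value via normal approximation = 2*(1 - Phi(|z|)) = 0.737316.
Step 6: alpha = 0.05. fail to reject H0.

R = 7, z = 0.3354, p = 0.737316, fail to reject H0.


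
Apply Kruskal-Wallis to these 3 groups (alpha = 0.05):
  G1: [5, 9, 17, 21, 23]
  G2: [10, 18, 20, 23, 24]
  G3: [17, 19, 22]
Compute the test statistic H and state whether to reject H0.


Step 1: Combine all N = 13 observations and assign midranks.
sorted (value, group, rank): (5,G1,1), (9,G1,2), (10,G2,3), (17,G1,4.5), (17,G3,4.5), (18,G2,6), (19,G3,7), (20,G2,8), (21,G1,9), (22,G3,10), (23,G1,11.5), (23,G2,11.5), (24,G2,13)
Step 2: Sum ranks within each group.
R_1 = 28 (n_1 = 5)
R_2 = 41.5 (n_2 = 5)
R_3 = 21.5 (n_3 = 3)
Step 3: H = 12/(N(N+1)) * sum(R_i^2/n_i) - 3(N+1)
     = 12/(13*14) * (28^2/5 + 41.5^2/5 + 21.5^2/3) - 3*14
     = 0.065934 * 655.333 - 42
     = 1.208791.
Step 4: Ties present; correction factor C = 1 - 12/(13^3 - 13) = 0.994505. Corrected H = 1.208791 / 0.994505 = 1.215470.
Step 5: Under H0, H ~ chi^2(2); p-value = 0.544583.
Step 6: alpha = 0.05. fail to reject H0.

H = 1.2155, df = 2, p = 0.544583, fail to reject H0.


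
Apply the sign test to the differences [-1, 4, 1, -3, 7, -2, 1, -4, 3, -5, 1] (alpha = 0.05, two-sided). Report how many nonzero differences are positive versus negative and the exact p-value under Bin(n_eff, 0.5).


Step 1: Discard zero differences. Original n = 11; n_eff = number of nonzero differences = 11.
Nonzero differences (with sign): -1, +4, +1, -3, +7, -2, +1, -4, +3, -5, +1
Step 2: Count signs: positive = 6, negative = 5.
Step 3: Under H0: P(positive) = 0.5, so the number of positives S ~ Bin(11, 0.5).
Step 4: Two-sided exact p-value = sum of Bin(11,0.5) probabilities at or below the observed probability = 1.000000.
Step 5: alpha = 0.05. fail to reject H0.

n_eff = 11, pos = 6, neg = 5, p = 1.000000, fail to reject H0.


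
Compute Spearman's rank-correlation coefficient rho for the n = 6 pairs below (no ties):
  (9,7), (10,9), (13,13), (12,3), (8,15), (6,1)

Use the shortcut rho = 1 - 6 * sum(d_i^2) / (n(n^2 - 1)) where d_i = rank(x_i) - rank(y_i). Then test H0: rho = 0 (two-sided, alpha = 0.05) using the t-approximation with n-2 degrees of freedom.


Step 1: Rank x and y separately (midranks; no ties here).
rank(x): 9->3, 10->4, 13->6, 12->5, 8->2, 6->1
rank(y): 7->3, 9->4, 13->5, 3->2, 15->6, 1->1
Step 2: d_i = R_x(i) - R_y(i); compute d_i^2.
  (3-3)^2=0, (4-4)^2=0, (6-5)^2=1, (5-2)^2=9, (2-6)^2=16, (1-1)^2=0
sum(d^2) = 26.
Step 3: rho = 1 - 6*26 / (6*(6^2 - 1)) = 1 - 156/210 = 0.257143.
Step 4: Under H0, t = rho * sqrt((n-2)/(1-rho^2)) = 0.5322 ~ t(4).
Step 5: Two-sided p-value from the t-distribution with 4 df = 0.622787.
Step 6: alpha = 0.05. fail to reject H0.

rho = 0.2571, p = 0.622787, fail to reject H0 at alpha = 0.05.


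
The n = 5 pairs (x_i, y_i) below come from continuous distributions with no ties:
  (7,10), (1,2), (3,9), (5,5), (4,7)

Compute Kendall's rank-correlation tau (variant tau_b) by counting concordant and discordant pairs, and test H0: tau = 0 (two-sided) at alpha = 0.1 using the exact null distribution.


Step 1: Enumerate the 10 unordered pairs (i,j) with i<j and classify each by sign(x_j-x_i) * sign(y_j-y_i).
  (1,2):dx=-6,dy=-8->C; (1,3):dx=-4,dy=-1->C; (1,4):dx=-2,dy=-5->C; (1,5):dx=-3,dy=-3->C
  (2,3):dx=+2,dy=+7->C; (2,4):dx=+4,dy=+3->C; (2,5):dx=+3,dy=+5->C; (3,4):dx=+2,dy=-4->D
  (3,5):dx=+1,dy=-2->D; (4,5):dx=-1,dy=+2->D
Step 2: C = 7, D = 3, total pairs = 10.
Step 3: tau = (C - D)/(n(n-1)/2) = (7 - 3)/10 = 0.400000.
Step 4: Exact two-sided p-value (enumerate n! = 120 permutations of y under H0): p = 0.483333.
Step 5: alpha = 0.1. fail to reject H0.

tau_b = 0.4000 (C=7, D=3), p = 0.483333, fail to reject H0.


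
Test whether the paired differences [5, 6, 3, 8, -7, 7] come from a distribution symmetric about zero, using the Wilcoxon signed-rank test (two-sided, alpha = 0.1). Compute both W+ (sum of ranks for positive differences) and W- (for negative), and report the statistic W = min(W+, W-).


Step 1: Drop any zero differences (none here) and take |d_i|.
|d| = [5, 6, 3, 8, 7, 7]
Step 2: Midrank |d_i| (ties get averaged ranks).
ranks: |5|->2, |6|->3, |3|->1, |8|->6, |7|->4.5, |7|->4.5
Step 3: Attach original signs; sum ranks with positive sign and with negative sign.
W+ = 2 + 3 + 1 + 6 + 4.5 = 16.5
W- = 4.5 = 4.5
(Check: W+ + W- = 21 should equal n(n+1)/2 = 21.)
Step 4: Test statistic W = min(W+, W-) = 4.5.
Step 5: Ties in |d|, so use the tie-corrected normal approximation.
        E[W] = n(n+1)/4 = 6*7/4 = 10.5.
        Tie groups: |d|=7 (t=2); sum(t^3 - t) = 6.
        Var[W] = n(n+1)(2n+1)/24 - sum(t^3-t)/48 = 546/24 - 6/48 = 22.625.
        z = (W - E[W]) / sqrt(Var[W]) = (4.5 - 10.5) / 4.7566 = -1.2614.
        Two-sided p = 2*Phi(z) = 0.207160.
Step 6: alpha = 0.1. fail to reject H0.

W+ = 16.5, W- = 4.5, W = min = 4.5, p = 0.207160, fail to reject H0.


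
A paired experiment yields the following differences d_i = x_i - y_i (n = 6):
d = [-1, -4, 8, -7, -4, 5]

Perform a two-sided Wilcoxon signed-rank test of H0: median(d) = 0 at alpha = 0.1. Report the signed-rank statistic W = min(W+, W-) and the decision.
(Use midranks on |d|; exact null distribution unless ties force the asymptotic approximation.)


Step 1: Drop any zero differences (none here) and take |d_i|.
|d| = [1, 4, 8, 7, 4, 5]
Step 2: Midrank |d_i| (ties get averaged ranks).
ranks: |1|->1, |4|->2.5, |8|->6, |7|->5, |4|->2.5, |5|->4
Step 3: Attach original signs; sum ranks with positive sign and with negative sign.
W+ = 6 + 4 = 10
W- = 1 + 2.5 + 5 + 2.5 = 11
(Check: W+ + W- = 21 should equal n(n+1)/2 = 21.)
Step 4: Test statistic W = min(W+, W-) = 10.
Step 5: Ties in |d|, so use the tie-corrected normal approximation.
        E[W] = n(n+1)/4 = 6*7/4 = 10.5.
        Tie groups: |d|=4 (t=2); sum(t^3 - t) = 6.
        Var[W] = n(n+1)(2n+1)/24 - sum(t^3-t)/48 = 546/24 - 6/48 = 22.625.
        z = (W - E[W]) / sqrt(Var[W]) = (10 - 10.5) / 4.7566 = -0.1051.
        Two-sided p = 2*Phi(z) = 0.916282.
Step 6: alpha = 0.1. fail to reject H0.

W+ = 10, W- = 11, W = min = 10, p = 0.916282, fail to reject H0.


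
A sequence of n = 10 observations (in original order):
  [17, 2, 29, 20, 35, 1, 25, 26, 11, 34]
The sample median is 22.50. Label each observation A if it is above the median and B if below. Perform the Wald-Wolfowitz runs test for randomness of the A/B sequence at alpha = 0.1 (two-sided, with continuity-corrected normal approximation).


Step 1: Compute median = 22.50; label A = above, B = below.
Labels in order: BBABABAABA  (n_A = 5, n_B = 5)
Step 2: Count runs R = 8.
Step 3: Under H0 (random ordering), E[R] = 2*n_A*n_B/(n_A+n_B) + 1 = 2*5*5/10 + 1 = 6.0000.
        Var[R] = 2*n_A*n_B*(2*n_A*n_B - n_A - n_B) / ((n_A+n_B)^2 * (n_A+n_B-1)) = 2000/900 = 2.2222.
        SD[R] = 1.4907.
Step 4: Continuity-corrected z = (R - 0.5 - E[R]) / SD[R] = (8 - 0.5 - 6.0000) / 1.4907 = 1.0062.
Step 5: Two-sided p-value via normal approximation = 2*(1 - Phi(|z|)) = 0.314305.
Step 6: alpha = 0.1. fail to reject H0.

R = 8, z = 1.0062, p = 0.314305, fail to reject H0.


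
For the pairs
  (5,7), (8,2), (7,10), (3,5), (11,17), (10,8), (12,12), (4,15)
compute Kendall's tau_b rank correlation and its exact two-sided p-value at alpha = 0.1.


Step 1: Enumerate the 28 unordered pairs (i,j) with i<j and classify each by sign(x_j-x_i) * sign(y_j-y_i).
  (1,2):dx=+3,dy=-5->D; (1,3):dx=+2,dy=+3->C; (1,4):dx=-2,dy=-2->C; (1,5):dx=+6,dy=+10->C
  (1,6):dx=+5,dy=+1->C; (1,7):dx=+7,dy=+5->C; (1,8):dx=-1,dy=+8->D; (2,3):dx=-1,dy=+8->D
  (2,4):dx=-5,dy=+3->D; (2,5):dx=+3,dy=+15->C; (2,6):dx=+2,dy=+6->C; (2,7):dx=+4,dy=+10->C
  (2,8):dx=-4,dy=+13->D; (3,4):dx=-4,dy=-5->C; (3,5):dx=+4,dy=+7->C; (3,6):dx=+3,dy=-2->D
  (3,7):dx=+5,dy=+2->C; (3,8):dx=-3,dy=+5->D; (4,5):dx=+8,dy=+12->C; (4,6):dx=+7,dy=+3->C
  (4,7):dx=+9,dy=+7->C; (4,8):dx=+1,dy=+10->C; (5,6):dx=-1,dy=-9->C; (5,7):dx=+1,dy=-5->D
  (5,8):dx=-7,dy=-2->C; (6,7):dx=+2,dy=+4->C; (6,8):dx=-6,dy=+7->D; (7,8):dx=-8,dy=+3->D
Step 2: C = 18, D = 10, total pairs = 28.
Step 3: tau = (C - D)/(n(n-1)/2) = (18 - 10)/28 = 0.285714.
Step 4: Exact two-sided p-value (enumerate n! = 40320 permutations of y under H0): p = 0.398760.
Step 5: alpha = 0.1. fail to reject H0.

tau_b = 0.2857 (C=18, D=10), p = 0.398760, fail to reject H0.


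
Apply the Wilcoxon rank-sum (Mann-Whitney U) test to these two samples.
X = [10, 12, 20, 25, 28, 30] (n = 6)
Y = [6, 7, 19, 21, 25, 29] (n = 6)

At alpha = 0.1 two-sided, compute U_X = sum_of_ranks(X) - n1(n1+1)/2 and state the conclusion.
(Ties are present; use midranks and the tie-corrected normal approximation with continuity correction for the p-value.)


Step 1: Combine and sort all 12 observations; assign midranks.
sorted (value, group): (6,Y), (7,Y), (10,X), (12,X), (19,Y), (20,X), (21,Y), (25,X), (25,Y), (28,X), (29,Y), (30,X)
ranks: 6->1, 7->2, 10->3, 12->4, 19->5, 20->6, 21->7, 25->8.5, 25->8.5, 28->10, 29->11, 30->12
Step 2: Rank sum for X: R1 = 3 + 4 + 6 + 8.5 + 10 + 12 = 43.5.
Step 3: U_X = R1 - n1(n1+1)/2 = 43.5 - 6*7/2 = 43.5 - 21 = 22.5.
       U_Y = n1*n2 - U_X = 36 - 22.5 = 13.5.
Step 4: Ties are present, so use the tie-corrected normal approximation (with continuity correction) for the p-value.
Step 5: p-value = 0.521110; compare to alpha = 0.1. fail to reject H0.

U_X = 22.5, p = 0.521110, fail to reject H0 at alpha = 0.1.


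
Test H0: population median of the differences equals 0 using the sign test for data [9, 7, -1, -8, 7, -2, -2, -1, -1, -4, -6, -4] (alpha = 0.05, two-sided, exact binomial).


Step 1: Discard zero differences. Original n = 12; n_eff = number of nonzero differences = 12.
Nonzero differences (with sign): +9, +7, -1, -8, +7, -2, -2, -1, -1, -4, -6, -4
Step 2: Count signs: positive = 3, negative = 9.
Step 3: Under H0: P(positive) = 0.5, so the number of positives S ~ Bin(12, 0.5).
Step 4: Two-sided exact p-value = sum of Bin(12,0.5) probabilities at or below the observed probability = 0.145996.
Step 5: alpha = 0.05. fail to reject H0.

n_eff = 12, pos = 3, neg = 9, p = 0.145996, fail to reject H0.


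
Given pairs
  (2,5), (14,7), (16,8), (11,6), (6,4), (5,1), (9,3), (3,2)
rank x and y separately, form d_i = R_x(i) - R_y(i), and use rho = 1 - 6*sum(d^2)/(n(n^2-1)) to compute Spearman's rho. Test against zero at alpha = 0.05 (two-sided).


Step 1: Rank x and y separately (midranks; no ties here).
rank(x): 2->1, 14->7, 16->8, 11->6, 6->4, 5->3, 9->5, 3->2
rank(y): 5->5, 7->7, 8->8, 6->6, 4->4, 1->1, 3->3, 2->2
Step 2: d_i = R_x(i) - R_y(i); compute d_i^2.
  (1-5)^2=16, (7-7)^2=0, (8-8)^2=0, (6-6)^2=0, (4-4)^2=0, (3-1)^2=4, (5-3)^2=4, (2-2)^2=0
sum(d^2) = 24.
Step 3: rho = 1 - 6*24 / (8*(8^2 - 1)) = 1 - 144/504 = 0.714286.
Step 4: Under H0, t = rho * sqrt((n-2)/(1-rho^2)) = 2.5000 ~ t(6).
Step 5: Two-sided p-value from the t-distribution with 6 df = 0.046528.
Step 6: alpha = 0.05. reject H0.

rho = 0.7143, p = 0.046528, reject H0 at alpha = 0.05.
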